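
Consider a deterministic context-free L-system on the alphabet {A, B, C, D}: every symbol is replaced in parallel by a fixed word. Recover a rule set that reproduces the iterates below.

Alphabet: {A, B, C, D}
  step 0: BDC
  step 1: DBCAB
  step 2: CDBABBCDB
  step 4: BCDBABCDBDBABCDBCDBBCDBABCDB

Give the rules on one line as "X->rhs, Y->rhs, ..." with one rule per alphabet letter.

  step 1 ⇒ step 2: DBCAB ⇒ C·DB·AB·BC·DB
    A ↦ BC
    B ↦ DB
    C ↦ AB
    D ↦ C

A->BC, B->DB, C->AB, D->C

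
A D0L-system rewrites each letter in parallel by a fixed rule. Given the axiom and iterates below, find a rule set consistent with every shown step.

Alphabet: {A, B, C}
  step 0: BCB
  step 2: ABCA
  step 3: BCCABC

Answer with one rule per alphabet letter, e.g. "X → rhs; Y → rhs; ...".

A->BC, B->C, C->A

  step 2 ⇒ step 3: ABCA ⇒ BC·C·A·BC
    A ↦ BC
    B ↦ C
    C ↦ A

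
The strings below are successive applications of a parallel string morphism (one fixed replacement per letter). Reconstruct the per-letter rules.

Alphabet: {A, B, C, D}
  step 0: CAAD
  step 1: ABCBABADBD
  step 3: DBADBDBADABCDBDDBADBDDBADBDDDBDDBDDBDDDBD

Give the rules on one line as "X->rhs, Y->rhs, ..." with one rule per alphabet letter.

  step 0 ⇒ step 1: CAAD ⇒ ABC·BA·BA·DBD
    A ↦ BA
    C ↦ ABC
    D ↦ DBD
    B ↦ D  (constrained at step 1)

A->BA, B->D, C->ABC, D->DBD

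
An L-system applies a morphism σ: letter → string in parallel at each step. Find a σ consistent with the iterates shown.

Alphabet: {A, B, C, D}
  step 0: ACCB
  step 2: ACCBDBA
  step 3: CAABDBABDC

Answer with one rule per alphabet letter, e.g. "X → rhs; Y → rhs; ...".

  step 2 ⇒ step 3: ACCBDBA ⇒ C·A·A·BD·BA·BD·C
    A ↦ C
    B ↦ BD
    C ↦ A
    D ↦ BA

A->C, B->BD, C->A, D->BA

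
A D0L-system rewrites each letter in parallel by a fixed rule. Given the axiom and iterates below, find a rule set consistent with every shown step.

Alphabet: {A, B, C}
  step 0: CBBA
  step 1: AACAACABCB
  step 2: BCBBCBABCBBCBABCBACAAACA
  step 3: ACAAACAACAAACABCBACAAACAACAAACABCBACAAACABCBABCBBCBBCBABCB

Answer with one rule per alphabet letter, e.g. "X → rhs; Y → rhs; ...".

  step 2 ⇒ step 3: BCBBCBABCBBCBABCBACAAACA ⇒ ACA·A·ACA·ACA·A·ACA·BCB·ACA·A·ACA·ACA·A·ACA·BCB·ACA·A·ACA·BCB·A·BCB·BCB·BCB·A·BCB
    A ↦ BCB
    B ↦ ACA
    C ↦ A

A->BCB, B->ACA, C->A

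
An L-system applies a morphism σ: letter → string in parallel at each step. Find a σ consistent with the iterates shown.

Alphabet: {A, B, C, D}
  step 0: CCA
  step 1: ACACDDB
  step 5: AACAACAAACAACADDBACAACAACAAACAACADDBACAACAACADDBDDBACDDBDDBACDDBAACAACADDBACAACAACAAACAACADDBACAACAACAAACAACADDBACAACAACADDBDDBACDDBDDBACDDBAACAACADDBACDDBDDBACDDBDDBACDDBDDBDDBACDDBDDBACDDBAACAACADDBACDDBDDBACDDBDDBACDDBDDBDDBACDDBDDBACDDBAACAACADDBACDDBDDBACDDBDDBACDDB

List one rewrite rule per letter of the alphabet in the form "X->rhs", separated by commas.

  step 0 ⇒ step 1: CCA ⇒ AC·AC·DDB
    A ↦ DDB
    C ↦ AC
    B ↦ A  (constrained at step 1)
    D ↦ AAC  (constrained at step 1)

A->DDB, B->A, C->AC, D->AAC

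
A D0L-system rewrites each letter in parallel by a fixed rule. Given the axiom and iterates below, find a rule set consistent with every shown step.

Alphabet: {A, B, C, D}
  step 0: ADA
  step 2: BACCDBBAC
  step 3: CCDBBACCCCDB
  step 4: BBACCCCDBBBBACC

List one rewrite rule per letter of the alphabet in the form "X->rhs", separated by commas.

  step 3 ⇒ step 4: CCDBBACCCCDB ⇒ B·B·AC·C·C·CD·B·B·B·B·AC·C
    A ↦ CD
    B ↦ C
    C ↦ B
    D ↦ AC

A->CD, B->C, C->B, D->AC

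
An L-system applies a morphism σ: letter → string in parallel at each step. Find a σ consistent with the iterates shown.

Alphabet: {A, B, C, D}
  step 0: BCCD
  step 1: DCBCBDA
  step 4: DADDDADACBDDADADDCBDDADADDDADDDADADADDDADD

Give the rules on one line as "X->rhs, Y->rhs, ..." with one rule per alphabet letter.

A->DD, B->D, C->CB, D->DA

  step 0 ⇒ step 1: BCCD ⇒ D·CB·CB·DA
    B ↦ D
    C ↦ CB
    D ↦ DA
    A ↦ DD  (constrained at step 1)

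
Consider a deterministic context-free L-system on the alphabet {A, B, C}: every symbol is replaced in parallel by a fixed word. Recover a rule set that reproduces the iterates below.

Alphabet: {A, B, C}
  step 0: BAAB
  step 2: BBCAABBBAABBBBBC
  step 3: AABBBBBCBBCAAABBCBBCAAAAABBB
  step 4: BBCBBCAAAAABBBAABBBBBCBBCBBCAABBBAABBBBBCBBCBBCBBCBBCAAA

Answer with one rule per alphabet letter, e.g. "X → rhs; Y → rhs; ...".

  step 3 ⇒ step 4: AABBBBBCBBCAAABBCBBCAAAAABBB ⇒ BBC·BBC·A·A·A·A·A·BBB·A·A·BBB·BBC·BBC·BBC·A·A·BBB·A·A·BBB·BBC·BBC·BBC·BBC·BBC·A·A·A
    A ↦ BBC
    B ↦ A
    C ↦ BBB

A->BBC, B->A, C->BBB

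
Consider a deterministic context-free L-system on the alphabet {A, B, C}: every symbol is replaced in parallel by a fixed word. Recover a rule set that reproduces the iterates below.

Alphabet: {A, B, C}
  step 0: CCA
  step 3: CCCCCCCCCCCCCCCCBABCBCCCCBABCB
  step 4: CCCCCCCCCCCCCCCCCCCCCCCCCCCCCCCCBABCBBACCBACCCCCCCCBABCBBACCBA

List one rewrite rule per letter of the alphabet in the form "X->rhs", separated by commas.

  step 3 ⇒ step 4: CCCCCCCCCCCCCCCCBABCBCCCCBABCB ⇒ CC·CC·CC·CC·CC·CC·CC·CC·CC·CC·CC·CC·CC·CC·CC·CC·BA·BCB·BA·CC·BA·CC·CC·CC·CC·BA·BCB·BA·CC·BA
    A ↦ BCB
    B ↦ BA
    C ↦ CC

A->BCB, B->BA, C->CC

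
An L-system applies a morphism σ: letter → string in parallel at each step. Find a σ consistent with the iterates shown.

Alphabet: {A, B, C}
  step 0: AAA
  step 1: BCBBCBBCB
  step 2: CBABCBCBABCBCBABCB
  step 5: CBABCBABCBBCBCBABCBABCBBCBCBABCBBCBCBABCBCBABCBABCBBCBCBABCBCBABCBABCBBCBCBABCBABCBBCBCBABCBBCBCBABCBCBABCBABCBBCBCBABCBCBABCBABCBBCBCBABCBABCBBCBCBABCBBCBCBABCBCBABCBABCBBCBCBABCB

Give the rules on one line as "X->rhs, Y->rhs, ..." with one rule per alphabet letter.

A->BCB, B->CB, C->AB

  step 1 ⇒ step 2: BCBBCBBCB ⇒ CB·AB·CB·CB·AB·CB·CB·AB·CB
    B ↦ CB
    C ↦ AB
  step 0 ⇒ step 1: AAA ⇒ BCB·BCB·BCB
    A ↦ BCB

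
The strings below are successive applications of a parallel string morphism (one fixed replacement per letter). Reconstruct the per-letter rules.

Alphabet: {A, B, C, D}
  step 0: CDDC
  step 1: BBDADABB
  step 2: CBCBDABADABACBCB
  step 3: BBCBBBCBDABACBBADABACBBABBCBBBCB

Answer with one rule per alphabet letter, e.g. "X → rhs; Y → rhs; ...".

A->BA, B->CB, C->BB, D->DA

  step 2 ⇒ step 3: CBCBDABADABACBCB ⇒ BB·CB·BB·CB·DA·BA·CB·BA·DA·BA·CB·BA·BB·CB·BB·CB
    A ↦ BA
    B ↦ CB
    C ↦ BB
    D ↦ DA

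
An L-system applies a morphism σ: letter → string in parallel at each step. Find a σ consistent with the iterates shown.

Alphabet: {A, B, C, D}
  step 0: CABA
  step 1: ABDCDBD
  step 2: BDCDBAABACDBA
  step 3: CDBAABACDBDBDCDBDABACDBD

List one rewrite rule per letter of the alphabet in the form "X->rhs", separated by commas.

  step 2 ⇒ step 3: BDCDBAABACDBA ⇒ CD·BA·A·BA·CD·BD·BD·CD·BD·A·BA·CD·BD
    A ↦ BD
    B ↦ CD
    C ↦ A
    D ↦ BA

A->BD, B->CD, C->A, D->BA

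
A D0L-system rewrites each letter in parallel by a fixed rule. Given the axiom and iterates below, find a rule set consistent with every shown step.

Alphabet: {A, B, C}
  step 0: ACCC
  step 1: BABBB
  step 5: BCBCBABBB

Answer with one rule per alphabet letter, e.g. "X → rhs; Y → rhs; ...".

  step 0 ⇒ step 1: ACCC ⇒ BA·B·B·B
    A ↦ BA
    C ↦ B
    B ↦ C  (constrained at step 1)

A->BA, B->C, C->B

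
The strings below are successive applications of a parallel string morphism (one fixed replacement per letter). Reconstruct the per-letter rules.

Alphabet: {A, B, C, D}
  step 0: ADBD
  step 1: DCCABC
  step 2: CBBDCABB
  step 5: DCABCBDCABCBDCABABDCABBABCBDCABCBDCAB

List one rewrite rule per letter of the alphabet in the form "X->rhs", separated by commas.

A->DC, B->AB, C->B, D->C

  step 1 ⇒ step 2: DCCABC ⇒ C·B·B·DC·AB·B
    A ↦ DC
    B ↦ AB
    C ↦ B
    D ↦ C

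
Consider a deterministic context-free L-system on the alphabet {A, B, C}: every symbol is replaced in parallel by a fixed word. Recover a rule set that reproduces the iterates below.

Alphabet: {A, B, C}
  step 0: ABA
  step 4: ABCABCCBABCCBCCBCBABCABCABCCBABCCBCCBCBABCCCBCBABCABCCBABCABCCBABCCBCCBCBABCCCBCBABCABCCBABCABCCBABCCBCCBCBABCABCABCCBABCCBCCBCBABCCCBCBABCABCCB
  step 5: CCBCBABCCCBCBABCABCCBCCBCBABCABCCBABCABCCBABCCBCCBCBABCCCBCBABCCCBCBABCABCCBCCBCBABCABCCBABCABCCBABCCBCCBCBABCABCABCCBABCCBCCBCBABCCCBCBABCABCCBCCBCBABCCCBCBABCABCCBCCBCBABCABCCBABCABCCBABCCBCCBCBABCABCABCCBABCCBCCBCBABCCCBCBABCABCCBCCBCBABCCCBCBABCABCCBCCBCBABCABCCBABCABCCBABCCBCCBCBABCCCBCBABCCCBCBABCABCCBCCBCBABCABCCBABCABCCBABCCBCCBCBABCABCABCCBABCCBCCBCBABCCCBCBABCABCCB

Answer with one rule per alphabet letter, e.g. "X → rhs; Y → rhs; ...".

A->CCB, B->CB, C->ABC

  step 4 ⇒ step 5: ABCABCCBABCCBCCBCBABCABCABCCBABCCBCCBCBABCCCBCBABCABCCBABCABCCBABCCBCCBCBABCCCBCBABCABCCBABCABCCBABCCBCCBCBABCABCABCCBABCCBCCBCBABCCCBCBABCABCCB ⇒ CCB·CB·ABC·CCB·CB·ABC·ABC·CB·CCB·CB·ABC·ABC·CB·ABC·ABC·CB·ABC·CB·CCB·CB·ABC·CCB·CB·ABC·CCB·CB·ABC·ABC·CB·CCB·CB·ABC·ABC·CB·ABC·ABC·CB·ABC·CB·CCB·CB·ABC·ABC·ABC·CB·ABC·CB·CCB·CB·ABC·CCB·CB·ABC·ABC·CB·CCB·CB·ABC·CCB·CB·ABC·ABC·CB·CCB·CB·ABC·ABC·CB·ABC·ABC·CB·ABC·CB·CCB·CB·ABC·ABC·ABC·CB·ABC·CB·CCB·CB·ABC·CCB·CB·ABC·ABC·CB·CCB·CB·ABC·CCB·CB·ABC·ABC·CB·CCB·CB·ABC·ABC·CB·ABC·ABC·CB·ABC·CB·CCB·CB·ABC·CCB·CB·ABC·CCB·CB·ABC·ABC·CB·CCB·CB·ABC·ABC·CB·ABC·ABC·CB·ABC·CB·CCB·CB·ABC·ABC·ABC·CB·ABC·CB·CCB·CB·ABC·CCB·CB·ABC·ABC·CB
    A ↦ CCB
    B ↦ CB
    C ↦ ABC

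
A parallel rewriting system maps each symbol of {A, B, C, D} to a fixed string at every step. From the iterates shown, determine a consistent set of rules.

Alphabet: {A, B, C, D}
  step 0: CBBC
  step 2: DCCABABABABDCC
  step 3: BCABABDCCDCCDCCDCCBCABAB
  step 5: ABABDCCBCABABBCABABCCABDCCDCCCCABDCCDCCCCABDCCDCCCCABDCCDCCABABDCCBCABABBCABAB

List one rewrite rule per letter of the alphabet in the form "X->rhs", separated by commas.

  step 2 ⇒ step 3: DCCABABABABDCC ⇒ BC·AB·AB·D·CC·D·CC·D·CC·D·CC·BC·AB·AB
    A ↦ D
    B ↦ CC
    C ↦ AB
    D ↦ BC

A->D, B->CC, C->AB, D->BC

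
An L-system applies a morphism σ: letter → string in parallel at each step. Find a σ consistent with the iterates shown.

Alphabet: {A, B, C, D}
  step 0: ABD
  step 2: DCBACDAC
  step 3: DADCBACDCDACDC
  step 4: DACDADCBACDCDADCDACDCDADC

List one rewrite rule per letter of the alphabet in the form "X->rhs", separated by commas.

  step 3 ⇒ step 4: DADCBACDCDACDC ⇒ DA·C·DA·DC·BA·C·DC·DA·DC·DA·C·DC·DA·DC
    A ↦ C
    B ↦ BA
    C ↦ DC
    D ↦ DA

A->C, B->BA, C->DC, D->DA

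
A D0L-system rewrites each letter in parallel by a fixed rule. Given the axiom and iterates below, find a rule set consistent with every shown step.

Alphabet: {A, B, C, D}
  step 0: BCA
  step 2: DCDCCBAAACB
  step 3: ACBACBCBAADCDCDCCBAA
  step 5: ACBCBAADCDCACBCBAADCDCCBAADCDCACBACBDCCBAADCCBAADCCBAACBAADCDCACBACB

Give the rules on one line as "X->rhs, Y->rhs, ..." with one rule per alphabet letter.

  step 2 ⇒ step 3: DCDCCBAAACB ⇒ A·CB·A·CB·CB·AA·DC·DC·DC·CB·AA
    A ↦ DC
    B ↦ AA
    C ↦ CB
    D ↦ A

A->DC, B->AA, C->CB, D->A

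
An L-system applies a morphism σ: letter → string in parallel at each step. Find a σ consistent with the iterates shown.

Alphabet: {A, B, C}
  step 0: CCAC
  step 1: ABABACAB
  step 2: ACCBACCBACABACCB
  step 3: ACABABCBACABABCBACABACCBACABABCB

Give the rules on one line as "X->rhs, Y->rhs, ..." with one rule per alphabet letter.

A->AC, B->CB, C->AB

  step 2 ⇒ step 3: ACCBACCBACABACCB ⇒ AC·AB·AB·CB·AC·AB·AB·CB·AC·AB·AC·CB·AC·AB·AB·CB
    A ↦ AC
    B ↦ CB
    C ↦ AB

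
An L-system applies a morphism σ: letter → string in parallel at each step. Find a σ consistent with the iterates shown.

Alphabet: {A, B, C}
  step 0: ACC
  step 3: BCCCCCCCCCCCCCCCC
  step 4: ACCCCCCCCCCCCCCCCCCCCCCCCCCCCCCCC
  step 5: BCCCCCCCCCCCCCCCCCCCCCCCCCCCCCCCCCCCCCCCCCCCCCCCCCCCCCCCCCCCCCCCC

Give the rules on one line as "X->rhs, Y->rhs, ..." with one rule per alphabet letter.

A->B, B->A, C->CC

  step 4 ⇒ step 5: ACCCCCCCCCCCCCCCCCCCCCCCCCCCCCCCC ⇒ B·CC·CC·CC·CC·CC·CC·CC·CC·CC·CC·CC·CC·CC·CC·CC·CC·CC·CC·CC·CC·CC·CC·CC·CC·CC·CC·CC·CC·CC·CC·CC·CC
    A ↦ B
    C ↦ CC
  step 3 ⇒ step 4: BCCCCCCCCCCCCCCCC ⇒ A·CC·CC·CC·CC·CC·CC·CC·CC·CC·CC·CC·CC·CC·CC·CC·CC
    B ↦ A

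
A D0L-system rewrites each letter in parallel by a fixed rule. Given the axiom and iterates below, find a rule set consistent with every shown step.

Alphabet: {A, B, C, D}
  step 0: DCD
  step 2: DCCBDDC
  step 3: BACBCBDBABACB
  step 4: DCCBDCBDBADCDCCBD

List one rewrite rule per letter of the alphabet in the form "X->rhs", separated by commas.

  step 3 ⇒ step 4: BACBCBDBABACB ⇒ D·C·CB·D·CB·D·BA·D·C·D·C·CB·D
    A ↦ C
    B ↦ D
    C ↦ CB
    D ↦ BA

A->C, B->D, C->CB, D->BA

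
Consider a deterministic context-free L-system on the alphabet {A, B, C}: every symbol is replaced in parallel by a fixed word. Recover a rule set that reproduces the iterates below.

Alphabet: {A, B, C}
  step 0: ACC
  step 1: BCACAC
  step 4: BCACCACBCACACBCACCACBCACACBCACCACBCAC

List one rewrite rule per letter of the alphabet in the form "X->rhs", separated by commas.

A->BC, B->C, C->AC

  step 0 ⇒ step 1: ACC ⇒ BC·AC·AC
    A ↦ BC
    C ↦ AC
    B ↦ C  (constrained at step 1)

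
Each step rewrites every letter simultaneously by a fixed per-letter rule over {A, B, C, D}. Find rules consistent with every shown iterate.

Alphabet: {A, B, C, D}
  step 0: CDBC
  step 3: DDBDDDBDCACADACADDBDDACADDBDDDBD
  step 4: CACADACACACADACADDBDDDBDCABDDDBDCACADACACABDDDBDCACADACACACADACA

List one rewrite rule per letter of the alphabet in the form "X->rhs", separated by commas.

A->BD, B->DA, C->DD, D->CA

  step 3 ⇒ step 4: DDBDDDBDCACADACADDBDDACADDBDDDBD ⇒ CA·CA·DA·CA·CA·CA·DA·CA·DD·BD·DD·BD·CA·BD·DD·BD·CA·CA·DA·CA·CA·BD·DD·BD·CA·CA·DA·CA·CA·CA·DA·CA
    A ↦ BD
    B ↦ DA
    C ↦ DD
    D ↦ CA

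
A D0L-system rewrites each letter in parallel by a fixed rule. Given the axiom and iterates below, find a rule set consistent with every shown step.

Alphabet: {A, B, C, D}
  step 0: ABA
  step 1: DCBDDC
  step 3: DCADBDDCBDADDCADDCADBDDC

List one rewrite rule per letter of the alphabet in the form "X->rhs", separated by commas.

A->DC, B->BD, C->BA, D->AD

  step 0 ⇒ step 1: ABA ⇒ DC·BD·DC
    A ↦ DC
    B ↦ BD
    C ↦ BA  (constrained at step 1)
    D ↦ AD  (constrained at step 1)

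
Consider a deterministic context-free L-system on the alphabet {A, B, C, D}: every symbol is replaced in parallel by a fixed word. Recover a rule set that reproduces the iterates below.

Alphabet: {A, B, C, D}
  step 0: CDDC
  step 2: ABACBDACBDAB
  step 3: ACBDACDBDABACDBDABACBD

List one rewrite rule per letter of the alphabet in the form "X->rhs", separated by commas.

A->AC, B->BD, C->D, D->AB

  step 2 ⇒ step 3: ABACBDACBDAB ⇒ AC·BD·AC·D·BD·AB·AC·D·BD·AB·AC·BD
    A ↦ AC
    B ↦ BD
    C ↦ D
    D ↦ AB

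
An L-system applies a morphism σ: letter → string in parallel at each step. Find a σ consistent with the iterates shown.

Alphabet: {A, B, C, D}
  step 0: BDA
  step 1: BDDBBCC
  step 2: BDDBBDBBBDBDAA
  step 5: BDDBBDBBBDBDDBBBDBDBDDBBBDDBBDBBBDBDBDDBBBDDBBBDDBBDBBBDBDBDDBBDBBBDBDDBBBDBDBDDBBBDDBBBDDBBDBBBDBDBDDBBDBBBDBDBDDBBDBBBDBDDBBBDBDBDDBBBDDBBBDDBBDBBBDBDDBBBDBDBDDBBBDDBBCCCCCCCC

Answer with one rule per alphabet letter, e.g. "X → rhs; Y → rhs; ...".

A->CC, B->BD, C->A, D->DBB

  step 1 ⇒ step 2: BDDBBCC ⇒ BD·DBB·DBB·BD·BD·A·A
    B ↦ BD
    C ↦ A
    D ↦ DBB
  step 0 ⇒ step 1: BDA ⇒ BD·DBB·CC
    A ↦ CC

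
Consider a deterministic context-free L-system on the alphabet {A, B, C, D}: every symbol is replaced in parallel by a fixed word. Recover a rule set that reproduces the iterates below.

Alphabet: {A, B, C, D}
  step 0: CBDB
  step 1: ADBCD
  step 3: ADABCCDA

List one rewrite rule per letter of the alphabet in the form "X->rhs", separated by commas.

A->C, B->D, C->A, D->BC

  step 0 ⇒ step 1: CBDB ⇒ A·D·BC·D
    B ↦ D
    C ↦ A
    D ↦ BC
    A ↦ C  (constrained at step 1)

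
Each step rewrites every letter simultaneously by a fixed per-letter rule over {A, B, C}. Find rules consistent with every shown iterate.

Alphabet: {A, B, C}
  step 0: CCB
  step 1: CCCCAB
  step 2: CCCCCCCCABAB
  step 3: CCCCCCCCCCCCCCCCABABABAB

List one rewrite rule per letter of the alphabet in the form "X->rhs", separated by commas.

A->AB, B->AB, C->CC

  step 2 ⇒ step 3: CCCCCCCCABAB ⇒ CC·CC·CC·CC·CC·CC·CC·CC·AB·AB·AB·AB
    A ↦ AB
    B ↦ AB
    C ↦ CC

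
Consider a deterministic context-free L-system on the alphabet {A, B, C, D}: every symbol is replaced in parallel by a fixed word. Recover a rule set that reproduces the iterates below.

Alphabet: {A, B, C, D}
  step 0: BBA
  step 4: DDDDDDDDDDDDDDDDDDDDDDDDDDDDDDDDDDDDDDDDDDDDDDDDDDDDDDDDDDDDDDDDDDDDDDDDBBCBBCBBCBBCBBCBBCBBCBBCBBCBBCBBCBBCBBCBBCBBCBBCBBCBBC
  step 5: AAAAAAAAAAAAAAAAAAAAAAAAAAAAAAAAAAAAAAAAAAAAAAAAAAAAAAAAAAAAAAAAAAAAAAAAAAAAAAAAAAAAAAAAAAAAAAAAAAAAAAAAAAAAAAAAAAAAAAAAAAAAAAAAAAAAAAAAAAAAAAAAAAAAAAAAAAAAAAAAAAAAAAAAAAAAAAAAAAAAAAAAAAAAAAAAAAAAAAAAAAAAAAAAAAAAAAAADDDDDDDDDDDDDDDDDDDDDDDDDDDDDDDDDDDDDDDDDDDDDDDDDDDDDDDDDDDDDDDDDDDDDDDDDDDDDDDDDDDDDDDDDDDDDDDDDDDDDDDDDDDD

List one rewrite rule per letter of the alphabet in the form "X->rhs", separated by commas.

A->BBC, B->DD, C->DD, D->AAA

  step 4 ⇒ step 5: DDDDDDDDDDDDDDDDDDDDDDDDDDDDDDDDDDDDDDDDDDDDDDDDDDDDDDDDDDDDDDDDDDDDDDDDBBCBBCBBCBBCBBCBBCBBCBBCBBCBBCBBCBBCBBCBBCBBCBBCBBCBBC ⇒ AAA·AAA·AAA·AAA·AAA·AAA·AAA·AAA·AAA·AAA·AAA·AAA·AAA·AAA·AAA·AAA·AAA·AAA·AAA·AAA·AAA·AAA·AAA·AAA·AAA·AAA·AAA·AAA·AAA·AAA·AAA·AAA·AAA·AAA·AAA·AAA·AAA·AAA·AAA·AAA·AAA·AAA·AAA·AAA·AAA·AAA·AAA·AAA·AAA·AAA·AAA·AAA·AAA·AAA·AAA·AAA·AAA·AAA·AAA·AAA·AAA·AAA·AAA·AAA·AAA·AAA·AAA·AAA·AAA·AAA·AAA·AAA·DD·DD·DD·DD·DD·DD·DD·DD·DD·DD·DD·DD·DD·DD·DD·DD·DD·DD·DD·DD·DD·DD·DD·DD·DD·DD·DD·DD·DD·DD·DD·DD·DD·DD·DD·DD·DD·DD·DD·DD·DD·DD·DD·DD·DD·DD·DD·DD·DD·DD·DD·DD·DD·DD
    B ↦ DD
    C ↦ DD
    D ↦ AAA
    A ↦ BBC  (constrained at step 0)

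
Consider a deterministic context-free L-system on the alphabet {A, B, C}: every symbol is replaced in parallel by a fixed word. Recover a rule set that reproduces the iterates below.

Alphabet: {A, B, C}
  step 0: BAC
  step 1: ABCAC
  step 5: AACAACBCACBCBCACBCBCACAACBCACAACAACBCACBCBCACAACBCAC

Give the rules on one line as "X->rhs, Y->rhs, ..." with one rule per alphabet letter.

A->BC, B->A, C->AC

  step 0 ⇒ step 1: BAC ⇒ A·BC·AC
    A ↦ BC
    B ↦ A
    C ↦ AC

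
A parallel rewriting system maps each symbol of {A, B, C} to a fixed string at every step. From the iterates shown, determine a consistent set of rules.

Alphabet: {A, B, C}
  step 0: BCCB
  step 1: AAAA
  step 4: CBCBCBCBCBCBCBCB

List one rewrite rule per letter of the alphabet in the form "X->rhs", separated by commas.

A->CB, B->A, C->A

  step 0 ⇒ step 1: BCCB ⇒ A·A·A·A
    B ↦ A
    C ↦ A
    A ↦ CB  (constrained at step 1)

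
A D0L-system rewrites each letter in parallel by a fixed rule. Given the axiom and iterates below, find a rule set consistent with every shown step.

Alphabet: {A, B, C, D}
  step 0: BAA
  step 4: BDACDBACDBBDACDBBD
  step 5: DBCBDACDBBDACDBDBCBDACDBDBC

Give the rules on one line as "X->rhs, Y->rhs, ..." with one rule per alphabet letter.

A->BD, B->DB, C->A, D->C

  step 4 ⇒ step 5: BDACDBACDBBDACDBBD ⇒ DB·C·BD·A·C·DB·BD·A·C·DB·DB·C·BD·A·C·DB·DB·C
    A ↦ BD
    B ↦ DB
    C ↦ A
    D ↦ C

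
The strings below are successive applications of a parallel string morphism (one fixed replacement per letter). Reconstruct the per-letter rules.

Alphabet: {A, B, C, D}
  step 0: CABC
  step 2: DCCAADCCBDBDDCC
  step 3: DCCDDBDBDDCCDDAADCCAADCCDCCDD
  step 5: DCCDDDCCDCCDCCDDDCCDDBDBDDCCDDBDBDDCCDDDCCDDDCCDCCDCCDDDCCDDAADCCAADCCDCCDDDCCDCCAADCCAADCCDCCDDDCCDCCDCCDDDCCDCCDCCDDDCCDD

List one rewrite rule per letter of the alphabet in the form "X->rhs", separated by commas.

A->BD, B->AA, C->D, D->DCC

  step 2 ⇒ step 3: DCCAADCCBDBDDCC ⇒ DCC·D·D·BD·BD·DCC·D·D·AA·DCC·AA·DCC·DCC·D·D
    A ↦ BD
    B ↦ AA
    C ↦ D
    D ↦ DCC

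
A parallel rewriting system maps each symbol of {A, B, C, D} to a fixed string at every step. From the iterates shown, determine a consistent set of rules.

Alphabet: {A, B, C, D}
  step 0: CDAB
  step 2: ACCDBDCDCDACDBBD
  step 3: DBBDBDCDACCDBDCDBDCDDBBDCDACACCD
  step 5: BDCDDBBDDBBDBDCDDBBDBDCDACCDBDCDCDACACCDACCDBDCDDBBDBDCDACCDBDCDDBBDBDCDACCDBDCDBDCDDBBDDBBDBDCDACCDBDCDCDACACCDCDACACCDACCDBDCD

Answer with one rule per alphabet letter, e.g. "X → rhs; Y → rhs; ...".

A->DB, B->AC, C->BD, D->CD

  step 2 ⇒ step 3: ACCDBDCDCDACDBBD ⇒ DB·BD·BD·CD·AC·CD·BD·CD·BD·CD·DB·BD·CD·AC·AC·CD
    A ↦ DB
    B ↦ AC
    C ↦ BD
    D ↦ CD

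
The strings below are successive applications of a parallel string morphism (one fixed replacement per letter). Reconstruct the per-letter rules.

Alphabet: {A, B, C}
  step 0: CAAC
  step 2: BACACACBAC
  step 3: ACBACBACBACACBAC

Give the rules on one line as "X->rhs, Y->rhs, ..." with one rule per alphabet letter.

A->B, B->AC, C->AC

  step 2 ⇒ step 3: BACACACBAC ⇒ AC·B·AC·B·AC·B·AC·AC·B·AC
    A ↦ B
    B ↦ AC
    C ↦ AC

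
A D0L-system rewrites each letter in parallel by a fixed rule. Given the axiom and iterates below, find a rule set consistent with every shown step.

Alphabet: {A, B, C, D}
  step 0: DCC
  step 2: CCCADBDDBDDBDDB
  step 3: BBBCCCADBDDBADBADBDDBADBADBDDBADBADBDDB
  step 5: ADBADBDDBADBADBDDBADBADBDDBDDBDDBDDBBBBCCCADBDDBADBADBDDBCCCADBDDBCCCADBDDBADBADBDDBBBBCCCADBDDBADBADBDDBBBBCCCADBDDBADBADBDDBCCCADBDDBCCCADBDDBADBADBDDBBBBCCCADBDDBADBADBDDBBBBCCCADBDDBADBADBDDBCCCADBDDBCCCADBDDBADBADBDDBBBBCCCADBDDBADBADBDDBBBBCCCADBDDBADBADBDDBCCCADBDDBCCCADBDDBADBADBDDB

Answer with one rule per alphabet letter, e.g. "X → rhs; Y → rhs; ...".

  step 2 ⇒ step 3: CCCADBDDBDDBDDB ⇒ B·B·B·CCC·ADB·DDB·ADB·ADB·DDB·ADB·ADB·DDB·ADB·ADB·DDB
    A ↦ CCC
    B ↦ DDB
    C ↦ B
    D ↦ ADB

A->CCC, B->DDB, C->B, D->ADB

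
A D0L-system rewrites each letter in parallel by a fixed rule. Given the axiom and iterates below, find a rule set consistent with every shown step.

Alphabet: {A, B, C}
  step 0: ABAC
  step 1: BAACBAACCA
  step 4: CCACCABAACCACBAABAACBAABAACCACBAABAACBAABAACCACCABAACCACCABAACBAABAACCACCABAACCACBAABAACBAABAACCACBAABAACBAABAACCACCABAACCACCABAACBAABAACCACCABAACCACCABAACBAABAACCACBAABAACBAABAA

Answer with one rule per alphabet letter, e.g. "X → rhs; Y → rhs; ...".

A->BAA, B->C, C->CCA

  step 0 ⇒ step 1: ABAC ⇒ BAA·C·BAA·CCA
    A ↦ BAA
    B ↦ C
    C ↦ CCA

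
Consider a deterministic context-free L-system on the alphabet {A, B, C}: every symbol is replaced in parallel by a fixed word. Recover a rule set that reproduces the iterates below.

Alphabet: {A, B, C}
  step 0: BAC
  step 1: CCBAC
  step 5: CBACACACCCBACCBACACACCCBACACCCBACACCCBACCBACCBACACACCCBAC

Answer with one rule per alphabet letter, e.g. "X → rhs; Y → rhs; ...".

A->CB, B->C, C->AC

  step 0 ⇒ step 1: BAC ⇒ C·CB·AC
    A ↦ CB
    B ↦ C
    C ↦ AC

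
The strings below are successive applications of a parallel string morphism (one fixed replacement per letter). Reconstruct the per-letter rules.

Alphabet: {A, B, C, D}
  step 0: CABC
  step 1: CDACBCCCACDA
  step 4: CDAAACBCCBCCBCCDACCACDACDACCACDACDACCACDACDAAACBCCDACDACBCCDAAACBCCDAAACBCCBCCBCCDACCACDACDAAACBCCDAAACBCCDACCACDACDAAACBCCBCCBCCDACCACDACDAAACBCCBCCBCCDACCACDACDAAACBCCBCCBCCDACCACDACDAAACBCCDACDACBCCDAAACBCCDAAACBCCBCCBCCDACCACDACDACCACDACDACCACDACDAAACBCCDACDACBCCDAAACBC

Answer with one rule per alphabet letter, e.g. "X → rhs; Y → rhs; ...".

A->CBC, B->CCA, C->CDA, D->AA

  step 0 ⇒ step 1: CABC ⇒ CDA·CBC·CCA·CDA
    A ↦ CBC
    B ↦ CCA
    C ↦ CDA
    D ↦ AA  (constrained at step 1)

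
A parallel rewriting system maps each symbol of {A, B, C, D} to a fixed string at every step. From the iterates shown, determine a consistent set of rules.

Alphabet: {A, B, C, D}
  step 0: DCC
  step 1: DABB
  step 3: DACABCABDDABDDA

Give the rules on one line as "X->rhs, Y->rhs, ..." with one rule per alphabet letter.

A->CA, B->BD, C->B, D->DA

  step 0 ⇒ step 1: DCC ⇒ DA·B·B
    C ↦ B
    D ↦ DA
    A ↦ CA  (constrained at step 1)
    B ↦ BD  (constrained at step 1)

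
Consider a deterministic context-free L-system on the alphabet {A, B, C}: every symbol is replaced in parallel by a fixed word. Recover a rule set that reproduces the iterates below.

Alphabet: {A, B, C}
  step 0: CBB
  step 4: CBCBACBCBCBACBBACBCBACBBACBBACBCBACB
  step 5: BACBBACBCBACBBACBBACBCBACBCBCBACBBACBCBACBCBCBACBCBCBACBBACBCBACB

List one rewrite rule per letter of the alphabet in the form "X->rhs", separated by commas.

  step 4 ⇒ step 5: CBCBACBCBCBACBBACBCBACBBACBBACBCBACB ⇒ BA·CB·BA·CB·C·BA·CB·BA·CB·BA·CB·C·BA·CB·CB·C·BA·CB·BA·CB·C·BA·CB·CB·C·BA·CB·CB·C·BA·CB·BA·CB·C·BA·CB
    A ↦ C
    B ↦ CB
    C ↦ BA

A->C, B->CB, C->BA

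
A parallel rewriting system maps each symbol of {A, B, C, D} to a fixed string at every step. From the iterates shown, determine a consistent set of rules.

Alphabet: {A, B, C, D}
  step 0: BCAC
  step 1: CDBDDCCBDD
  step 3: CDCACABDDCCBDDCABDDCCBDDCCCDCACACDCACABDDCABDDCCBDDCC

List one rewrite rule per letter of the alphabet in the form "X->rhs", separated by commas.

  step 0 ⇒ step 1: BCAC ⇒ CD·BDD·CC·BDD
    A ↦ CC
    B ↦ CD
    C ↦ BDD
    D ↦ CA  (constrained at step 1)

A->CC, B->CD, C->BDD, D->CA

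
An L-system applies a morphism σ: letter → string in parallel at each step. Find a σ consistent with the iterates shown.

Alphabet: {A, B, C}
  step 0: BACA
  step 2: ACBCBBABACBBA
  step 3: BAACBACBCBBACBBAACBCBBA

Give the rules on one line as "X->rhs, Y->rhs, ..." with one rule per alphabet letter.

A->BA, B->CB, C->A

  step 2 ⇒ step 3: ACBCBBABACBBA ⇒ BA·A·CB·A·CB·CB·BA·CB·BA·A·CB·CB·BA
    A ↦ BA
    B ↦ CB
    C ↦ A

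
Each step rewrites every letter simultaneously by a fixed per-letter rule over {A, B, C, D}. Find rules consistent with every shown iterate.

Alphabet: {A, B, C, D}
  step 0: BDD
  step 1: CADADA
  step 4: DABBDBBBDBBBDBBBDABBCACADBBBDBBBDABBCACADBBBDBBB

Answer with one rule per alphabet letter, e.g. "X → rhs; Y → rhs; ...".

A->BB, B->CA, C->DB, D->DA

  step 0 ⇒ step 1: BDD ⇒ CA·DA·DA
    B ↦ CA
    D ↦ DA
    A ↦ BB  (constrained at step 1)
    C ↦ DB  (constrained at step 1)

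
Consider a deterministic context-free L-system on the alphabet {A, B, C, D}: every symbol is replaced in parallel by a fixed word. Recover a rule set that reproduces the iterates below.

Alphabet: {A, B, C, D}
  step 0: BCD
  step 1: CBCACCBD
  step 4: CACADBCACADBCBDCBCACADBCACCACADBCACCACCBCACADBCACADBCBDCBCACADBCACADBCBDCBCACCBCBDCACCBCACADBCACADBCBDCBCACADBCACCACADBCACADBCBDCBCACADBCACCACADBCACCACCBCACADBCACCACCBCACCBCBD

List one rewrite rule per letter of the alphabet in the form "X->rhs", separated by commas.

A->ADB, B->CB, C->CAC, D->CBD

  step 0 ⇒ step 1: BCD ⇒ CB·CAC·CBD
    B ↦ CB
    C ↦ CAC
    D ↦ CBD
    A ↦ ADB  (constrained at step 1)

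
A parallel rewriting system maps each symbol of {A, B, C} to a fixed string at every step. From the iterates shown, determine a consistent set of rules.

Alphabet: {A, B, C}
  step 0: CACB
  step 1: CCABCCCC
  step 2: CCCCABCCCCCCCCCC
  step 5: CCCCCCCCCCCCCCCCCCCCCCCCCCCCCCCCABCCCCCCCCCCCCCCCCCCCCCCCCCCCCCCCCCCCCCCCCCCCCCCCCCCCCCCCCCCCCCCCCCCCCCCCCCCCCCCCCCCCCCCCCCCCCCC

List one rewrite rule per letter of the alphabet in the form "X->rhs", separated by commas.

A->AB, B->CC, C->CC

  step 1 ⇒ step 2: CCABCCCC ⇒ CC·CC·AB·CC·CC·CC·CC·CC
    A ↦ AB
    B ↦ CC
    C ↦ CC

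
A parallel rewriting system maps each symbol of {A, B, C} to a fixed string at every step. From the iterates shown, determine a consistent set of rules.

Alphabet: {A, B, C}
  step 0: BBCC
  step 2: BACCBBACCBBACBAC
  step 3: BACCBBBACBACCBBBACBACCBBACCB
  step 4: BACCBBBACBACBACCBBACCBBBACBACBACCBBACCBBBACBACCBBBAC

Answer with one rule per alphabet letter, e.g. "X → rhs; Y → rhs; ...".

  step 3 ⇒ step 4: BACCBBBACBACCBBBACBACCBBACCB ⇒ BAC·C·B·B·BAC·BAC·BAC·C·B·BAC·C·B·B·BAC·BAC·BAC·C·B·BAC·C·B·B·BAC·BAC·C·B·B·BAC
    A ↦ C
    B ↦ BAC
    C ↦ B

A->C, B->BAC, C->B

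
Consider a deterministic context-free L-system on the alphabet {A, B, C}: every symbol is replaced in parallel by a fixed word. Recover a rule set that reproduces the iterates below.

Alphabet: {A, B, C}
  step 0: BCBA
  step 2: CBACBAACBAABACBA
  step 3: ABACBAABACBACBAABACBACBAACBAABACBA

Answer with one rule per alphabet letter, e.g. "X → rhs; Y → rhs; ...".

  step 2 ⇒ step 3: CBACBAACBAABACBA ⇒ AB·A·CBA·AB·A·CBA·CBA·AB·A·CBA·CBA·A·CBA·AB·A·CBA
    A ↦ CBA
    B ↦ A
    C ↦ AB

A->CBA, B->A, C->AB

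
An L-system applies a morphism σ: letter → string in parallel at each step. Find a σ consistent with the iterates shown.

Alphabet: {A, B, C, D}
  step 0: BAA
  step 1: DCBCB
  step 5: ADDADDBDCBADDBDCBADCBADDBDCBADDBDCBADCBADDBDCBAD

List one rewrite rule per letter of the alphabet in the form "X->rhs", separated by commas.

A->CB, B->D, C->DB, D->AD

  step 0 ⇒ step 1: BAA ⇒ D·CB·CB
    A ↦ CB
    B ↦ D
    C ↦ DB  (constrained at step 1)
    D ↦ AD  (constrained at step 1)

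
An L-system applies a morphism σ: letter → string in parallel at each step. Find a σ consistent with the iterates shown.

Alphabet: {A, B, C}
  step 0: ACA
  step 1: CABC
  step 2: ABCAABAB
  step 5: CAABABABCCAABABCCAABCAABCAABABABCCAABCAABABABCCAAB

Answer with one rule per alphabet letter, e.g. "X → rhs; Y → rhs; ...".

  step 1 ⇒ step 2: CABC ⇒ AB·C·AAB·AB
    A ↦ C
    B ↦ AAB
    C ↦ AB

A->C, B->AAB, C->AB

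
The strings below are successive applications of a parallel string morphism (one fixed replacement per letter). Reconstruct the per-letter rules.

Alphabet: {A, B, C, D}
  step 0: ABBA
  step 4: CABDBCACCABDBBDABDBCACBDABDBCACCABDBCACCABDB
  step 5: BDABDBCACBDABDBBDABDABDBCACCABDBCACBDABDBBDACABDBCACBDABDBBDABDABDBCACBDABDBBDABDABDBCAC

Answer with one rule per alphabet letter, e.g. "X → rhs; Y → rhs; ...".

A->BDB, B->C, C->BDA, D->A

  step 4 ⇒ step 5: CABDBCACCABDBBDABDBCACBDABDBCACCABDBCACCABDB ⇒ BDA·BDB·C·A·C·BDA·BDB·BDA·BDA·BDB·C·A·C·C·A·BDB·C·A·C·BDA·BDB·BDA·C·A·BDB·C·A·C·BDA·BDB·BDA·BDA·BDB·C·A·C·BDA·BDB·BDA·BDA·BDB·C·A·C
    A ↦ BDB
    B ↦ C
    C ↦ BDA
    D ↦ A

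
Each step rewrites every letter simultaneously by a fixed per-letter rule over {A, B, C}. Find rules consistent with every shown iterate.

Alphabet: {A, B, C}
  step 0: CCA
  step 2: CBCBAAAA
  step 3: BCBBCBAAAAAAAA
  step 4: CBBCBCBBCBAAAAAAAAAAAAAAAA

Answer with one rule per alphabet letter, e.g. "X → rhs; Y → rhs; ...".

  step 3 ⇒ step 4: BCBBCBAAAAAAAA ⇒ CB·B·CB·CB·B·CB·AA·AA·AA·AA·AA·AA·AA·AA
    A ↦ AA
    B ↦ CB
    C ↦ B

A->AA, B->CB, C->B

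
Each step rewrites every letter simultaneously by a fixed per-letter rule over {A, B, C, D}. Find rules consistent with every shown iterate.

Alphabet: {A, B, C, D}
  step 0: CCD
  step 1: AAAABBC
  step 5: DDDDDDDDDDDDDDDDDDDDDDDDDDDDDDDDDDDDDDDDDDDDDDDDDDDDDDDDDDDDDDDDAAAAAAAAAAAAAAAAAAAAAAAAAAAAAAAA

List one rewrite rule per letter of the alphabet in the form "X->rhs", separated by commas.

A->DD, B->A, C->AA, D->BBC

  step 0 ⇒ step 1: CCD ⇒ AA·AA·BBC
    C ↦ AA
    D ↦ BBC
    A ↦ DD  (constrained at step 1)
    B ↦ A  (constrained at step 1)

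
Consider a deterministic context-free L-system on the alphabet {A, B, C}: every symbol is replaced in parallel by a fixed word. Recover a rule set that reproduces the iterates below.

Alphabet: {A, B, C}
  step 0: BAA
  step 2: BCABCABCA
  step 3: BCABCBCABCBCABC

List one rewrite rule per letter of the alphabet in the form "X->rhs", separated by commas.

A->BC, B->BC, C->A

  step 2 ⇒ step 3: BCABCABCA ⇒ BC·A·BC·BC·A·BC·BC·A·BC
    A ↦ BC
    B ↦ BC
    C ↦ A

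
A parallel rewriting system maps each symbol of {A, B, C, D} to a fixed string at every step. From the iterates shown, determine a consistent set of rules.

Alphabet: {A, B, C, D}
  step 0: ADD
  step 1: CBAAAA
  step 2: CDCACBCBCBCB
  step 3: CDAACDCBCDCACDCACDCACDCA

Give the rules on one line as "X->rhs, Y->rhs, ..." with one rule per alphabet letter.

A->CB, B->CA, C->CD, D->AA

  step 2 ⇒ step 3: CDCACBCBCBCB ⇒ CD·AA·CD·CB·CD·CA·CD·CA·CD·CA·CD·CA
    A ↦ CB
    B ↦ CA
    C ↦ CD
    D ↦ AA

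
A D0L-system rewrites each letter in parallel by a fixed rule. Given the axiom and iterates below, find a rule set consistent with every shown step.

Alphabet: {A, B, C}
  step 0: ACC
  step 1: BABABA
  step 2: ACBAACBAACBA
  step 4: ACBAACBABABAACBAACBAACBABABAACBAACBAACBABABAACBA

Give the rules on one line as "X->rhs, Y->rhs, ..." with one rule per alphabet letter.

A->BA, B->AC, C->BA

  step 1 ⇒ step 2: BABABA ⇒ AC·BA·AC·BA·AC·BA
    A ↦ BA
    B ↦ AC
  step 0 ⇒ step 1: ACC ⇒ BA·BA·BA
    C ↦ BA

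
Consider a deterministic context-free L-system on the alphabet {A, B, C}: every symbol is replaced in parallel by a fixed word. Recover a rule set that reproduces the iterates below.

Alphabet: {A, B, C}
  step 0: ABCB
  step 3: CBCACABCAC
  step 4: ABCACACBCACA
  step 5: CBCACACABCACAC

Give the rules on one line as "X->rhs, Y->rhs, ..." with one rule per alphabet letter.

A->C, B->BC, C->A

  step 4 ⇒ step 5: ABCACACBCACA ⇒ C·BC·A·C·A·C·A·BC·A·C·A·C
    A ↦ C
    B ↦ BC
    C ↦ A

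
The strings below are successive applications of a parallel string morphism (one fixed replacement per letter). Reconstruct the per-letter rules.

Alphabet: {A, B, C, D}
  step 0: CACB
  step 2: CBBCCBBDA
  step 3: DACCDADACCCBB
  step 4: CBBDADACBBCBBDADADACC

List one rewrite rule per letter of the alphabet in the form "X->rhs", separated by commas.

  step 3 ⇒ step 4: DACCDADACCCBB ⇒ CB·B·DA·DA·CB·B·CB·B·DA·DA·DA·C·C
    A ↦ B
    B ↦ C
    C ↦ DA
    D ↦ CB

A->B, B->C, C->DA, D->CB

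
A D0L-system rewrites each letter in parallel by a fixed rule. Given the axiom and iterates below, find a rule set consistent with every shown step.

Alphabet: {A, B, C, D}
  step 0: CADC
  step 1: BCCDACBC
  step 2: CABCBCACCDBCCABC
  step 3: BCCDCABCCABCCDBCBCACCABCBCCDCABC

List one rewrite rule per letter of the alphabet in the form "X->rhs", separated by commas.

A->CD, B->CA, C->BC, D->AC

  step 2 ⇒ step 3: CABCBCACCDBCCABC ⇒ BC·CD·CA·BC·CA·BC·CD·BC·BC·AC·CA·BC·BC·CD·CA·BC
    A ↦ CD
    B ↦ CA
    C ↦ BC
    D ↦ AC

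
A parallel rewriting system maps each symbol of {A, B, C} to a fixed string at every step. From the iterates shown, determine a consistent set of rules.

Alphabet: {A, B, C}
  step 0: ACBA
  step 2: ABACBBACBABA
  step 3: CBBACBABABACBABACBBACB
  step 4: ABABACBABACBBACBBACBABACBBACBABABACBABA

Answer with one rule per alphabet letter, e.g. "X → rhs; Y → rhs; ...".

  step 3 ⇒ step 4: CBBACBABABACBABACBBACB ⇒ A·BA·BA·CB·A·BA·CB·BA·CB·BA·CB·A·BA·CB·BA·CB·A·BA·BA·CB·A·BA
    A ↦ CB
    B ↦ BA
    C ↦ A

A->CB, B->BA, C->A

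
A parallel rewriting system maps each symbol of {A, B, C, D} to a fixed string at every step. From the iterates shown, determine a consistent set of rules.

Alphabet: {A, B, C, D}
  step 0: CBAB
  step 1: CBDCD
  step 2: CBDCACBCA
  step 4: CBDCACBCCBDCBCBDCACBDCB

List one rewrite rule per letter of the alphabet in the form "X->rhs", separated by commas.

A->C, B->D, C->CB, D->CA

  step 1 ⇒ step 2: CBDCD ⇒ CB·D·CA·CB·CA
    B ↦ D
    C ↦ CB
    D ↦ CA
  step 0 ⇒ step 1: CBAB ⇒ CB·D·C·D
    A ↦ C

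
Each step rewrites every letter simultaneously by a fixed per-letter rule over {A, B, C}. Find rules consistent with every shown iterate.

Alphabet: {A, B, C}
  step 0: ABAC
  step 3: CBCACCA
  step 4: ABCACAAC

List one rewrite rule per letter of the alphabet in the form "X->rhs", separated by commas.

A->C, B->BC, C->A

  step 3 ⇒ step 4: CBCACCA ⇒ A·BC·A·C·A·A·C
    A ↦ C
    B ↦ BC
    C ↦ A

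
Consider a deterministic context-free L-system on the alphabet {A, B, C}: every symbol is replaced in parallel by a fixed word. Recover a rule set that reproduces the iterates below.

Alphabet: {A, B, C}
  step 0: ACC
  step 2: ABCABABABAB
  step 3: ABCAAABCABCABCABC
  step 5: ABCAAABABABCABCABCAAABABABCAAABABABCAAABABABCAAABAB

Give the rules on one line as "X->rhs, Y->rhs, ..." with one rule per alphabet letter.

A->AB, B->C, C->AA

  step 2 ⇒ step 3: ABCABABABAB ⇒ AB·C·AA·AB·C·AB·C·AB·C·AB·C
    A ↦ AB
    B ↦ C
    C ↦ AA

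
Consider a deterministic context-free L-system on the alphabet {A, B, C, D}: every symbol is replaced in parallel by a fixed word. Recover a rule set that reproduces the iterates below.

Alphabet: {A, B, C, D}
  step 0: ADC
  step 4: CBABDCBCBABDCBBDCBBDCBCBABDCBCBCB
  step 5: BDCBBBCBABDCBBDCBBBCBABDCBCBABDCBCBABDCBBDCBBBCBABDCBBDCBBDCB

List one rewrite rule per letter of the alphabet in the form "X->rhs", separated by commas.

  step 4 ⇒ step 5: CBABDCBCBABDCBBDCBBDCBCBABDCBCBCB ⇒ BD·CB·BB·CB·A·BD·CB·BD·CB·BB·CB·A·BD·CB·CB·A·BD·CB·CB·A·BD·CB·BD·CB·BB·CB·A·BD·CB·BD·CB·BD·CB
    A ↦ BB
    B ↦ CB
    C ↦ BD
    D ↦ A

A->BB, B->CB, C->BD, D->A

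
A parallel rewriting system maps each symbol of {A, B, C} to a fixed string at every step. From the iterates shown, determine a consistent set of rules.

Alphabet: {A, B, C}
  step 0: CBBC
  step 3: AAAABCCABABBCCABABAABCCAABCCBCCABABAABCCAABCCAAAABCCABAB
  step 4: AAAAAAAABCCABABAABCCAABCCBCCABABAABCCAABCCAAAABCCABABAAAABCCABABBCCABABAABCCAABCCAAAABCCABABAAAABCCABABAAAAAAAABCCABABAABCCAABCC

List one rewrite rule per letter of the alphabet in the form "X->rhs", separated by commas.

A->AA, B->BCC, C->AB

  step 3 ⇒ step 4: AAAABCCABABBCCABABAABCCAABCCBCCABABAABCCAABCCAAAABCCABAB ⇒ AA·AA·AA·AA·BCC·AB·AB·AA·BCC·AA·BCC·BCC·AB·AB·AA·BCC·AA·BCC·AA·AA·BCC·AB·AB·AA·AA·BCC·AB·AB·BCC·AB·AB·AA·BCC·AA·BCC·AA·AA·BCC·AB·AB·AA·AA·BCC·AB·AB·AA·AA·AA·AA·BCC·AB·AB·AA·BCC·AA·BCC
    A ↦ AA
    B ↦ BCC
    C ↦ AB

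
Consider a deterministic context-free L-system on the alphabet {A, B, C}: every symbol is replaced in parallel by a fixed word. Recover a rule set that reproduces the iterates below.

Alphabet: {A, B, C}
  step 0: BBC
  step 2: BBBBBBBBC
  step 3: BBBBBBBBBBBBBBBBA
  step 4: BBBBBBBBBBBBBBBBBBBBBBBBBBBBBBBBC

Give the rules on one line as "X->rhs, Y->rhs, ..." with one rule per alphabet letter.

  step 3 ⇒ step 4: BBBBBBBBBBBBBBBBA ⇒ BB·BB·BB·BB·BB·BB·BB·BB·BB·BB·BB·BB·BB·BB·BB·BB·C
    A ↦ C
    B ↦ BB
  step 2 ⇒ step 3: BBBBBBBBC ⇒ BB·BB·BB·BB·BB·BB·BB·BB·A
    C ↦ A

A->C, B->BB, C->A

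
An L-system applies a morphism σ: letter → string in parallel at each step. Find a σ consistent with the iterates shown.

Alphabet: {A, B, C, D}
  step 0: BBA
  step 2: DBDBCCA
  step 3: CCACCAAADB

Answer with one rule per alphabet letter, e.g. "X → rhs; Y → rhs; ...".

  step 2 ⇒ step 3: DBDBCCA ⇒ CC·A·CC·A·A·A·DB
    A ↦ DB
    B ↦ A
    C ↦ A
    D ↦ CC

A->DB, B->A, C->A, D->CC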